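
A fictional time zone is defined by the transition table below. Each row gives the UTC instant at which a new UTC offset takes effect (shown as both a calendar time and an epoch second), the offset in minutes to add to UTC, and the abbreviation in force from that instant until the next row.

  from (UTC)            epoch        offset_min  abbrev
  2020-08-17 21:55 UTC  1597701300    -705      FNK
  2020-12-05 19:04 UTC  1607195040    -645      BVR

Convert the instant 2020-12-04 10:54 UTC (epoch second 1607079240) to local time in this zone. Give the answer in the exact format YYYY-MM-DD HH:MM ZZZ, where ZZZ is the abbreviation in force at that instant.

Query: 2020-12-04 10:54 UTC
Rule 1/2 (FNK, -11:45): 2020-08-17 21:55 UTC ≤ query < 2020-12-05 19:04 UTC
10·60 + 54 - 705 = -51 min
-51 = -1·1440 + 1389; 1389 = 23·60 + 9 → 23:09, 2020-12-04 - 1 day = 2020-12-03
→ 2020-12-03 23:09 FNK

2020-12-03 23:09 FNK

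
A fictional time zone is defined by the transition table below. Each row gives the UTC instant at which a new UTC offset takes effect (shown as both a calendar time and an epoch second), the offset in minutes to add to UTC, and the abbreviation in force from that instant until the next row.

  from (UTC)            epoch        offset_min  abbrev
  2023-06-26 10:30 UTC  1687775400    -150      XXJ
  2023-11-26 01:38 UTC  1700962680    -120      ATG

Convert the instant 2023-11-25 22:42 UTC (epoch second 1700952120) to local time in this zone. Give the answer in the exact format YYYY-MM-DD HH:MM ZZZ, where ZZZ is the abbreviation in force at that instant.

Query: 2023-11-25 22:42 UTC
Rule 1/2 (XXJ, -02:30): 2023-06-26 10:30 UTC ≤ query < 2023-11-26 01:38 UTC
22·60 + 42 - 150 = 1212 min
1212 = 0·1440 + 1212; 1212 = 20·60 + 12 → 20:12, same day
→ 2023-11-25 20:12 XXJ

2023-11-25 20:12 XXJ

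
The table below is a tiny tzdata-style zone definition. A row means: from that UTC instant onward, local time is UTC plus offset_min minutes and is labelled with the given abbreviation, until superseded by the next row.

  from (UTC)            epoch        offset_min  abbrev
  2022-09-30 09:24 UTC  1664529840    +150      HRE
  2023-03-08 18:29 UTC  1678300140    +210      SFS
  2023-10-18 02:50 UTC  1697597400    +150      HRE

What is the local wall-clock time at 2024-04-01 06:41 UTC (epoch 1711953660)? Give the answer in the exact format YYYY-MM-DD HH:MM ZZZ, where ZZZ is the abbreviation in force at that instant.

Query: 2024-04-01 06:41 UTC
Rule 3/3 (HRE, +02:30): 2023-10-18 02:50 UTC ≤ query < +∞
6·60 + 41 + 150 = 551 min
551 = 0·1440 + 551; 551 = 9·60 + 11 → 09:11, same day
→ 2024-04-01 09:11 HRE

2024-04-01 09:11 HRE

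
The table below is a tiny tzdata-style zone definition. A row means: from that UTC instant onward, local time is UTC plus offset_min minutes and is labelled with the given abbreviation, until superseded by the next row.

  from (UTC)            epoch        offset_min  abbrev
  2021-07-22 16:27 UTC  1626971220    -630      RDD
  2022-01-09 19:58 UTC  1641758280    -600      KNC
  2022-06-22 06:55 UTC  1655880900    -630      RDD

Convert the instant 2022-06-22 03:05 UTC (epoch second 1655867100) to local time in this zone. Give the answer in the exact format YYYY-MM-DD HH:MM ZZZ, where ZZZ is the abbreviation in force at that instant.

2022-06-21 17:05 KNC

Query: 2022-06-22 03:05 UTC
Rule 2/3 (KNC, -10:00): 2022-01-09 19:58 UTC ≤ query < 2022-06-22 06:55 UTC
3·60 + 5 - 600 = -415 min
-415 = -1·1440 + 1025; 1025 = 17·60 + 5 → 17:05, 2022-06-22 - 1 day = 2022-06-21
→ 2022-06-21 17:05 KNC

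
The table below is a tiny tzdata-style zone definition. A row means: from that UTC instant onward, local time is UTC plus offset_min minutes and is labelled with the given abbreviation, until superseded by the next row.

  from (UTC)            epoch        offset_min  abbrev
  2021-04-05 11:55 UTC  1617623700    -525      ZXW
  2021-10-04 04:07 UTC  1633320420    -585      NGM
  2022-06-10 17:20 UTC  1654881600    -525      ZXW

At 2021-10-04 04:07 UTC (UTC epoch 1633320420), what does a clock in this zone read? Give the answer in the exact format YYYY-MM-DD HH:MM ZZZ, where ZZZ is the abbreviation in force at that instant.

2021-10-03 18:22 NGM

Query: 2021-10-04 04:07 UTC
Rule 2/3 (NGM, -09:45): 2021-10-04 04:07 UTC ≤ query < 2022-06-10 17:20 UTC
4·60 + 7 - 585 = -338 min
-338 = -1·1440 + 1102; 1102 = 18·60 + 22 → 18:22, 2021-10-04 - 1 day = 2021-10-03
→ 2021-10-03 18:22 NGM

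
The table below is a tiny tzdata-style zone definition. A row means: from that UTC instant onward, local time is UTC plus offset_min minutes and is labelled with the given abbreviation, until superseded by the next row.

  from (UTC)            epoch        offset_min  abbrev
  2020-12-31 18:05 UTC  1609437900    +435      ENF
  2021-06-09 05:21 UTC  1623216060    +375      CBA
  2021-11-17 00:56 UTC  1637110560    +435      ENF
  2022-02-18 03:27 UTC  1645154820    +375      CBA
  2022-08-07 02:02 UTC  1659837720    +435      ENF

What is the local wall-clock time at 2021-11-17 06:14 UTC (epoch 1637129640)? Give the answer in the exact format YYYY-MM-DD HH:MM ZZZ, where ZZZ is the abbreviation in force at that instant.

2021-11-17 13:29 ENF

Query: 2021-11-17 06:14 UTC
Rule 3/5 (ENF, +07:15): 2021-11-17 00:56 UTC ≤ query < 2022-02-18 03:27 UTC
6·60 + 14 + 435 = 809 min
809 = 0·1440 + 809; 809 = 13·60 + 29 → 13:29, same day
→ 2021-11-17 13:29 ENF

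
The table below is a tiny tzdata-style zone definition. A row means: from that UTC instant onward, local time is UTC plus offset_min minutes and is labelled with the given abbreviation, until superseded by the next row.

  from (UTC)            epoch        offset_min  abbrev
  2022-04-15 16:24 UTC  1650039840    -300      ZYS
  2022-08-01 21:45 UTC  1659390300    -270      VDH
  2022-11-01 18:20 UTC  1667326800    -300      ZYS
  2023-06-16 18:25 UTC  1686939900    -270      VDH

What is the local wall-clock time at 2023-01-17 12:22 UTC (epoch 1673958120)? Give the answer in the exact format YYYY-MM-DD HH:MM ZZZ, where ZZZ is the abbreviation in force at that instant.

2023-01-17 07:22 ZYS

Query: 2023-01-17 12:22 UTC
Rule 3/4 (ZYS, -05:00): 2022-11-01 18:20 UTC ≤ query < 2023-06-16 18:25 UTC
12·60 + 22 - 300 = 442 min
442 = 0·1440 + 442; 442 = 7·60 + 22 → 07:22, same day
→ 2023-01-17 07:22 ZYS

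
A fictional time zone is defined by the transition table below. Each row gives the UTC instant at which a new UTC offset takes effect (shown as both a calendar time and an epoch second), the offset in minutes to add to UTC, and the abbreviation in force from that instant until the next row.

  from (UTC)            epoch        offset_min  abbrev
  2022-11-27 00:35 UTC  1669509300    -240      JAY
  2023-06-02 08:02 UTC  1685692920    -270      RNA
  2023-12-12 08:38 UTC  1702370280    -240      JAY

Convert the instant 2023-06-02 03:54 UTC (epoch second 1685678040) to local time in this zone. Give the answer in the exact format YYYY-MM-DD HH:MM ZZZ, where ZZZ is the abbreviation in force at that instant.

2023-06-01 23:54 JAY

Query: 2023-06-02 03:54 UTC
Rule 1/3 (JAY, -04:00): 2022-11-27 00:35 UTC ≤ query < 2023-06-02 08:02 UTC
3·60 + 54 - 240 = -6 min
-6 = -1·1440 + 1434; 1434 = 23·60 + 54 → 23:54, 2023-06-02 - 1 day = 2023-06-01
→ 2023-06-01 23:54 JAY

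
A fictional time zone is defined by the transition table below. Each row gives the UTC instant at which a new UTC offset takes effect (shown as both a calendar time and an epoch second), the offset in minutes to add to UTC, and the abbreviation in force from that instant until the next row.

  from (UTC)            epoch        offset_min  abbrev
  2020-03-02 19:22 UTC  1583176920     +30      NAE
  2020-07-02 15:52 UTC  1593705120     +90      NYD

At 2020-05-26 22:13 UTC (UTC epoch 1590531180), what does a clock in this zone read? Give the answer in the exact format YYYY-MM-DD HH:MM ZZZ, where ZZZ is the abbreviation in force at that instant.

2020-05-26 22:43 NAE

Query: 2020-05-26 22:13 UTC
Rule 1/2 (NAE, +00:30): 2020-03-02 19:22 UTC ≤ query < 2020-07-02 15:52 UTC
22·60 + 13 + 30 = 1363 min
1363 = 0·1440 + 1363; 1363 = 22·60 + 43 → 22:43, same day
→ 2020-05-26 22:43 NAE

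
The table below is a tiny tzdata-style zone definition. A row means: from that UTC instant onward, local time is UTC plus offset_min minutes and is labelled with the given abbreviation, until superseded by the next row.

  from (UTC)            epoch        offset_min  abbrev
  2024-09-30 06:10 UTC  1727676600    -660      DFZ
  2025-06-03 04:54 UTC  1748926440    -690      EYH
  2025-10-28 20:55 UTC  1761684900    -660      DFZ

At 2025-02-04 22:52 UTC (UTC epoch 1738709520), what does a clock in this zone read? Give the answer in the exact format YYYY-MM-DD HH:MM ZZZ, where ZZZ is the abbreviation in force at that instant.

2025-02-04 11:52 DFZ

Query: 2025-02-04 22:52 UTC
Rule 1/3 (DFZ, -11:00): 2024-09-30 06:10 UTC ≤ query < 2025-06-03 04:54 UTC
22·60 + 52 - 660 = 712 min
712 = 0·1440 + 712; 712 = 11·60 + 52 → 11:52, same day
→ 2025-02-04 11:52 DFZ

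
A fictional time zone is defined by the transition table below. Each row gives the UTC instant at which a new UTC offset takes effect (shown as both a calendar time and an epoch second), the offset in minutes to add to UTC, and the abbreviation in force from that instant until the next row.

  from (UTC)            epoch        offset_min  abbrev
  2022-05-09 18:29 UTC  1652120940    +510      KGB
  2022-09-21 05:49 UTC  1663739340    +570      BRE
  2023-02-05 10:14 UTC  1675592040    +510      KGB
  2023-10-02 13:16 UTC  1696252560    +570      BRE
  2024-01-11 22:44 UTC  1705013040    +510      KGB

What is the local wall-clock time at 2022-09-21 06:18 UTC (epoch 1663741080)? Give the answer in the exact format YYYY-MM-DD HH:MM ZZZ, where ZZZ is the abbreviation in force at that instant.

2022-09-21 15:48 BRE

Query: 2022-09-21 06:18 UTC
Rule 2/5 (BRE, +09:30): 2022-09-21 05:49 UTC ≤ query < 2023-02-05 10:14 UTC
6·60 + 18 + 570 = 948 min
948 = 0·1440 + 948; 948 = 15·60 + 48 → 15:48, same day
→ 2022-09-21 15:48 BRE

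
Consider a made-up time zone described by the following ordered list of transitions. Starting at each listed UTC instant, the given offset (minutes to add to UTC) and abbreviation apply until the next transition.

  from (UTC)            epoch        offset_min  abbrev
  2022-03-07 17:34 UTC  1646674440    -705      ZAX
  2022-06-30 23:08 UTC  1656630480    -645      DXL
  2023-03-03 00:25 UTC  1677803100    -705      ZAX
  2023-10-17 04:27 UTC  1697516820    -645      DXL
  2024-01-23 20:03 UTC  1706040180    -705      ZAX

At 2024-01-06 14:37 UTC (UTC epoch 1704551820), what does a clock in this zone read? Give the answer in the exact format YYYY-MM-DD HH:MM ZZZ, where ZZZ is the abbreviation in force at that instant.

2024-01-06 03:52 DXL

Query: 2024-01-06 14:37 UTC
Rule 4/5 (DXL, -10:45): 2023-10-17 04:27 UTC ≤ query < 2024-01-23 20:03 UTC
14·60 + 37 - 645 = 232 min
232 = 0·1440 + 232; 232 = 3·60 + 52 → 03:52, same day
→ 2024-01-06 03:52 DXL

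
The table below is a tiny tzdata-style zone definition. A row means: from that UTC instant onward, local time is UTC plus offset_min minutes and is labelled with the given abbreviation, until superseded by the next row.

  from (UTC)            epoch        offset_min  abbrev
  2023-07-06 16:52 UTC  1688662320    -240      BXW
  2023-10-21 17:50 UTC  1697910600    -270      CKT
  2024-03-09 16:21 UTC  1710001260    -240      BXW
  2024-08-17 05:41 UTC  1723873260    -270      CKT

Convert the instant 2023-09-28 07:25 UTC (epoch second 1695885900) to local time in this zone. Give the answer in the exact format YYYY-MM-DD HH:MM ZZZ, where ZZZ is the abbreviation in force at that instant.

Query: 2023-09-28 07:25 UTC
Rule 1/4 (BXW, -04:00): 2023-07-06 16:52 UTC ≤ query < 2023-10-21 17:50 UTC
7·60 + 25 - 240 = 205 min
205 = 0·1440 + 205; 205 = 3·60 + 25 → 03:25, same day
→ 2023-09-28 03:25 BXW

2023-09-28 03:25 BXW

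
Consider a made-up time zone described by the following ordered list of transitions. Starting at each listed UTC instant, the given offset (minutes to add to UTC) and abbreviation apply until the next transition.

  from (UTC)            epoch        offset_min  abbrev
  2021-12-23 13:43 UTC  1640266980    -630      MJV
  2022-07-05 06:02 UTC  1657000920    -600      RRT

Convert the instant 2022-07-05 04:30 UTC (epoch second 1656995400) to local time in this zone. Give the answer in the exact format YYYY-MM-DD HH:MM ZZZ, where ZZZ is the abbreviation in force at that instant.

Query: 2022-07-05 04:30 UTC
Rule 1/2 (MJV, -10:30): 2021-12-23 13:43 UTC ≤ query < 2022-07-05 06:02 UTC
4·60 + 30 - 630 = -360 min
-360 = -1·1440 + 1080; 1080 = 18·60 + 0 → 18:00, 2022-07-05 - 1 day = 2022-07-04
→ 2022-07-04 18:00 MJV

2022-07-04 18:00 MJV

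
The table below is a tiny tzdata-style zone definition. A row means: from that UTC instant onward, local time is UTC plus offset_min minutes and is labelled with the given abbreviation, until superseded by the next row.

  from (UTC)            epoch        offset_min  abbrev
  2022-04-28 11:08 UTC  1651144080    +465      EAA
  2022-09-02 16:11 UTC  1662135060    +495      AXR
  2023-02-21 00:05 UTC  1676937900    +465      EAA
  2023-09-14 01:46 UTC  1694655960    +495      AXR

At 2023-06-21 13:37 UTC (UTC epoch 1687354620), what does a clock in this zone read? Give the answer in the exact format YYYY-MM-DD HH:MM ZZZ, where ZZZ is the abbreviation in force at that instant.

Query: 2023-06-21 13:37 UTC
Rule 3/4 (EAA, +07:45): 2023-02-21 00:05 UTC ≤ query < 2023-09-14 01:46 UTC
13·60 + 37 + 465 = 1282 min
1282 = 0·1440 + 1282; 1282 = 21·60 + 22 → 21:22, same day
→ 2023-06-21 21:22 EAA

2023-06-21 21:22 EAA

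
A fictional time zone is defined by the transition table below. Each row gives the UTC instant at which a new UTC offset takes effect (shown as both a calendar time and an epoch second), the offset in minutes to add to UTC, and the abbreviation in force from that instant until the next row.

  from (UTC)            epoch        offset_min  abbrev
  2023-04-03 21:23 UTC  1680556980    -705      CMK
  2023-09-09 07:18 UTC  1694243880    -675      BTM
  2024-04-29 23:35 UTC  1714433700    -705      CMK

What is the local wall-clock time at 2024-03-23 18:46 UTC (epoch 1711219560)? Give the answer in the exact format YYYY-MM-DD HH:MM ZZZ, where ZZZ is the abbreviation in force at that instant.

2024-03-23 07:31 BTM

Query: 2024-03-23 18:46 UTC
Rule 2/3 (BTM, -11:15): 2023-09-09 07:18 UTC ≤ query < 2024-04-29 23:35 UTC
18·60 + 46 - 675 = 451 min
451 = 0·1440 + 451; 451 = 7·60 + 31 → 07:31, same day
→ 2024-03-23 07:31 BTM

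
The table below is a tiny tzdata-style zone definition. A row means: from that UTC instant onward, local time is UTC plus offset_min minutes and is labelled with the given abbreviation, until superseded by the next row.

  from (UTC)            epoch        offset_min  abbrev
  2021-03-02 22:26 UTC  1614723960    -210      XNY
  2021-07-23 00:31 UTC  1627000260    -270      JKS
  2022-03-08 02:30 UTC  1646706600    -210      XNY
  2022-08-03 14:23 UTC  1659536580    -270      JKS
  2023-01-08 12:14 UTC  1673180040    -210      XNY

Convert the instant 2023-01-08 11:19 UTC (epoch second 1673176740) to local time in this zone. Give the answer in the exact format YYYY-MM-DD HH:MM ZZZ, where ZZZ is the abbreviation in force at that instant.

Query: 2023-01-08 11:19 UTC
Rule 4/5 (JKS, -04:30): 2022-08-03 14:23 UTC ≤ query < 2023-01-08 12:14 UTC
11·60 + 19 - 270 = 409 min
409 = 0·1440 + 409; 409 = 6·60 + 49 → 06:49, same day
→ 2023-01-08 06:49 JKS

2023-01-08 06:49 JKS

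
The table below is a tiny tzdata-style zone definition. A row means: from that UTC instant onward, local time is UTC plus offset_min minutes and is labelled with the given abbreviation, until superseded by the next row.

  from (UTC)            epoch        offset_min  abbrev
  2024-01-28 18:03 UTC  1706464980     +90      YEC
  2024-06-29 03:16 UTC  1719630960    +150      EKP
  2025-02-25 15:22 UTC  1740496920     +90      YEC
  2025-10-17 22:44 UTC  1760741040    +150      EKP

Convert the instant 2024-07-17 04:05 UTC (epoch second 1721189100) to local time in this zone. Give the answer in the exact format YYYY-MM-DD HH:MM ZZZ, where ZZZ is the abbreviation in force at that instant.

Query: 2024-07-17 04:05 UTC
Rule 2/4 (EKP, +02:30): 2024-06-29 03:16 UTC ≤ query < 2025-02-25 15:22 UTC
4·60 + 5 + 150 = 395 min
395 = 0·1440 + 395; 395 = 6·60 + 35 → 06:35, same day
→ 2024-07-17 06:35 EKP

2024-07-17 06:35 EKP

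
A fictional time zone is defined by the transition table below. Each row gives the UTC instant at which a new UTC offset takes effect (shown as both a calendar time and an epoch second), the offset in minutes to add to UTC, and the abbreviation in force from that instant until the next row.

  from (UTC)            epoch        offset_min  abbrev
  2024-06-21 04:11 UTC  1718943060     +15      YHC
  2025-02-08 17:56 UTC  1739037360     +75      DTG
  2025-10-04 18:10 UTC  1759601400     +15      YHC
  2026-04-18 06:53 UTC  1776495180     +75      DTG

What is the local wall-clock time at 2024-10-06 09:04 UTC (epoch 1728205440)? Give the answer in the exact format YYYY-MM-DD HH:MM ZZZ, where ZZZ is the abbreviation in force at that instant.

2024-10-06 09:19 YHC

Query: 2024-10-06 09:04 UTC
Rule 1/4 (YHC, +00:15): 2024-06-21 04:11 UTC ≤ query < 2025-02-08 17:56 UTC
9·60 + 4 + 15 = 559 min
559 = 0·1440 + 559; 559 = 9·60 + 19 → 09:19, same day
→ 2024-10-06 09:19 YHC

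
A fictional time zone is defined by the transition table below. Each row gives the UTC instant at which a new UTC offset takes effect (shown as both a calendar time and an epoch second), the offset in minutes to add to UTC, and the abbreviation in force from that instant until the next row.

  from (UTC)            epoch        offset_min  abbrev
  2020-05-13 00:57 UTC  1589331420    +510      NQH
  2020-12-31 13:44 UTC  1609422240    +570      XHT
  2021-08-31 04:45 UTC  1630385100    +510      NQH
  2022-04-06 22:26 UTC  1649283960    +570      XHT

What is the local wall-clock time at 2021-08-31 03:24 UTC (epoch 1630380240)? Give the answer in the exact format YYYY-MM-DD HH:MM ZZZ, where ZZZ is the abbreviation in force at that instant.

2021-08-31 12:54 XHT

Query: 2021-08-31 03:24 UTC
Rule 2/4 (XHT, +09:30): 2020-12-31 13:44 UTC ≤ query < 2021-08-31 04:45 UTC
3·60 + 24 + 570 = 774 min
774 = 0·1440 + 774; 774 = 12·60 + 54 → 12:54, same day
→ 2021-08-31 12:54 XHT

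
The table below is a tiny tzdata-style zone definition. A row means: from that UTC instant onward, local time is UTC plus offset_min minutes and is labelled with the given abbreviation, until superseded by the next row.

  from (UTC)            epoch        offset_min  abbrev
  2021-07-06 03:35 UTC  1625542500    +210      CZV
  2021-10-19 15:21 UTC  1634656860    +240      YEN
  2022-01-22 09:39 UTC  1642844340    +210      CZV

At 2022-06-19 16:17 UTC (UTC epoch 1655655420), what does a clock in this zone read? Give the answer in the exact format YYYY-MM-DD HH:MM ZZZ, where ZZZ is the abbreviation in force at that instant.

2022-06-19 19:47 CZV

Query: 2022-06-19 16:17 UTC
Rule 3/3 (CZV, +03:30): 2022-01-22 09:39 UTC ≤ query < +∞
16·60 + 17 + 210 = 1187 min
1187 = 0·1440 + 1187; 1187 = 19·60 + 47 → 19:47, same day
→ 2022-06-19 19:47 CZV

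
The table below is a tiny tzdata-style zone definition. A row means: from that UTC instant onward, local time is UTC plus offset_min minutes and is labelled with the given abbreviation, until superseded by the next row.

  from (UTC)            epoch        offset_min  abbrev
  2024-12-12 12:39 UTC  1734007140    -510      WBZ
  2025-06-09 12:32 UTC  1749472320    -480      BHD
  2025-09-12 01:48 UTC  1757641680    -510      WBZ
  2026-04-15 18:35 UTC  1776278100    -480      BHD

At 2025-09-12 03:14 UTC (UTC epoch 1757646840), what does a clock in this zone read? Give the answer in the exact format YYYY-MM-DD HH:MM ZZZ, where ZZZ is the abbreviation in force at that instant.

Query: 2025-09-12 03:14 UTC
Rule 3/4 (WBZ, -08:30): 2025-09-12 01:48 UTC ≤ query < 2026-04-15 18:35 UTC
3·60 + 14 - 510 = -316 min
-316 = -1·1440 + 1124; 1124 = 18·60 + 44 → 18:44, 2025-09-12 - 1 day = 2025-09-11
→ 2025-09-11 18:44 WBZ

2025-09-11 18:44 WBZ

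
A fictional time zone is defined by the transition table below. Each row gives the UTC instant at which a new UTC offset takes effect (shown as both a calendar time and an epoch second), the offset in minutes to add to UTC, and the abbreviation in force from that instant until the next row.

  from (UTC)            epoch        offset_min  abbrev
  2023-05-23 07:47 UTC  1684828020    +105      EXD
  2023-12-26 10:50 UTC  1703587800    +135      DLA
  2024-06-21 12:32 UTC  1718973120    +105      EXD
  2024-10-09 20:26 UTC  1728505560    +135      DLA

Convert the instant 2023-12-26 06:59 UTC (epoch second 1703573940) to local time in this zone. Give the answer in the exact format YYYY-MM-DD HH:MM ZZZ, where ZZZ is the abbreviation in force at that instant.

2023-12-26 08:44 EXD

Query: 2023-12-26 06:59 UTC
Rule 1/4 (EXD, +01:45): 2023-05-23 07:47 UTC ≤ query < 2023-12-26 10:50 UTC
6·60 + 59 + 105 = 524 min
524 = 0·1440 + 524; 524 = 8·60 + 44 → 08:44, same day
→ 2023-12-26 08:44 EXD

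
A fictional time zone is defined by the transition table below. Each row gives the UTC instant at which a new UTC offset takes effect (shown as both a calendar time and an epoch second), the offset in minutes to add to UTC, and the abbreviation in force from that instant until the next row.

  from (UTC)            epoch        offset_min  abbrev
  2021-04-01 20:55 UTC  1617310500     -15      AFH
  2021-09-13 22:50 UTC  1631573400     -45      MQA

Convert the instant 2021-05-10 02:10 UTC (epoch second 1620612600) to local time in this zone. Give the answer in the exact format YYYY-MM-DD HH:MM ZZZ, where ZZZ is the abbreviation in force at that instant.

Query: 2021-05-10 02:10 UTC
Rule 1/2 (AFH, -00:15): 2021-04-01 20:55 UTC ≤ query < 2021-09-13 22:50 UTC
2·60 + 10 - 15 = 115 min
115 = 0·1440 + 115; 115 = 1·60 + 55 → 01:55, same day
→ 2021-05-10 01:55 AFH

2021-05-10 01:55 AFH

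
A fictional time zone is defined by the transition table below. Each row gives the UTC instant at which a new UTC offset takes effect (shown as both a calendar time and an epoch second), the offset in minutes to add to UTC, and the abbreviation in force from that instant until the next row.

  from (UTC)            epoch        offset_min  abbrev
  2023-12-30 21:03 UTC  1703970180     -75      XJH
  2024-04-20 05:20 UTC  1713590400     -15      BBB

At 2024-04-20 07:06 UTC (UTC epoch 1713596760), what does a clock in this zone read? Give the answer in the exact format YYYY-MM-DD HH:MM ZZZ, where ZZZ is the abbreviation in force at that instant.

2024-04-20 06:51 BBB

Query: 2024-04-20 07:06 UTC
Rule 2/2 (BBB, -00:15): 2024-04-20 05:20 UTC ≤ query < +∞
7·60 + 6 - 15 = 411 min
411 = 0·1440 + 411; 411 = 6·60 + 51 → 06:51, same day
→ 2024-04-20 06:51 BBB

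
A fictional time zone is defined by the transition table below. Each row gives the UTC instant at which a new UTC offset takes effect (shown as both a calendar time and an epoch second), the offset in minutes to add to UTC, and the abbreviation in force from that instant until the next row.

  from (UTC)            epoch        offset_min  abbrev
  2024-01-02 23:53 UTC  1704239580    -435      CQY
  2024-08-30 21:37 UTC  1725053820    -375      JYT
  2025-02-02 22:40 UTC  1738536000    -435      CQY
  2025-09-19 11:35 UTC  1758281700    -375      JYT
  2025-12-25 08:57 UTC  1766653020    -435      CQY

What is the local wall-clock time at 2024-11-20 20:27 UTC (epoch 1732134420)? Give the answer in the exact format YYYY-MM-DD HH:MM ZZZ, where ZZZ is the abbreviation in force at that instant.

Query: 2024-11-20 20:27 UTC
Rule 2/5 (JYT, -06:15): 2024-08-30 21:37 UTC ≤ query < 2025-02-02 22:40 UTC
20·60 + 27 - 375 = 852 min
852 = 0·1440 + 852; 852 = 14·60 + 12 → 14:12, same day
→ 2024-11-20 14:12 JYT

2024-11-20 14:12 JYT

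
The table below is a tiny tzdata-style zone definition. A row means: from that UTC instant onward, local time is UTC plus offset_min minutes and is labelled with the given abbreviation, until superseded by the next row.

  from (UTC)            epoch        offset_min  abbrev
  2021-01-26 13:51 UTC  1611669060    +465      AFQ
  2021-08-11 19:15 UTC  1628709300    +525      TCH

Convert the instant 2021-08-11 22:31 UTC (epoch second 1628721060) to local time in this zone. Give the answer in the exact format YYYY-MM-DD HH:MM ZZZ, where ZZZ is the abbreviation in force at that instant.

Query: 2021-08-11 22:31 UTC
Rule 2/2 (TCH, +08:45): 2021-08-11 19:15 UTC ≤ query < +∞
22·60 + 31 + 525 = 1876 min
1876 = 1·1440 + 436; 436 = 7·60 + 16 → 07:16, 2021-08-11 + 1 day = 2021-08-12
→ 2021-08-12 07:16 TCH

2021-08-12 07:16 TCH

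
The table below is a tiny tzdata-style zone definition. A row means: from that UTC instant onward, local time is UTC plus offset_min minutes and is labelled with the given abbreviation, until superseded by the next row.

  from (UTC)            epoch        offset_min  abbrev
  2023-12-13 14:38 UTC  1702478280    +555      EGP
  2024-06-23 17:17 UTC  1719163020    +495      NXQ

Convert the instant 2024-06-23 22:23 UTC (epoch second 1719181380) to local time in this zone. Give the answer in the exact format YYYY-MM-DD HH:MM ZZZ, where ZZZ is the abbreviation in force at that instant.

Query: 2024-06-23 22:23 UTC
Rule 2/2 (NXQ, +08:15): 2024-06-23 17:17 UTC ≤ query < +∞
22·60 + 23 + 495 = 1838 min
1838 = 1·1440 + 398; 398 = 6·60 + 38 → 06:38, 2024-06-23 + 1 day = 2024-06-24
→ 2024-06-24 06:38 NXQ

2024-06-24 06:38 NXQ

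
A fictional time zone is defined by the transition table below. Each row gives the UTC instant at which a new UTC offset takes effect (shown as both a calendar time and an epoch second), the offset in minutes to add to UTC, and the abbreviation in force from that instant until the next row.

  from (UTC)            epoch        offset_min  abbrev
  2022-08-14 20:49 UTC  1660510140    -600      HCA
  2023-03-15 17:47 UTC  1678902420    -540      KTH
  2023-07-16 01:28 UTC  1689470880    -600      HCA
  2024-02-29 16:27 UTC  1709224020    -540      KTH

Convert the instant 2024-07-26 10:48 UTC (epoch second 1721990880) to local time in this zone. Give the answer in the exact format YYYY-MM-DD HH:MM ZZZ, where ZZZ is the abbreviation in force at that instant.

2024-07-26 01:48 KTH

Query: 2024-07-26 10:48 UTC
Rule 4/4 (KTH, -09:00): 2024-02-29 16:27 UTC ≤ query < +∞
10·60 + 48 - 540 = 108 min
108 = 0·1440 + 108; 108 = 1·60 + 48 → 01:48, same day
→ 2024-07-26 01:48 KTH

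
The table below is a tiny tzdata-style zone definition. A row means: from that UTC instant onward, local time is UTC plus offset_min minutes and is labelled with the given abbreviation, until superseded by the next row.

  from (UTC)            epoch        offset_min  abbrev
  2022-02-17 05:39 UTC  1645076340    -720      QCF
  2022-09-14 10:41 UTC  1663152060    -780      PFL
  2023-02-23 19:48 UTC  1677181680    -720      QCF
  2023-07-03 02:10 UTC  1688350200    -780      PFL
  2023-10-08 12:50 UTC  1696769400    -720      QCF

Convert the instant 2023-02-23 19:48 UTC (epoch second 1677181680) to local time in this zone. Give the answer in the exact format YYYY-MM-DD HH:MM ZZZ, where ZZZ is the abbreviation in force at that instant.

2023-02-23 07:48 QCF

Query: 2023-02-23 19:48 UTC
Rule 3/5 (QCF, -12:00): 2023-02-23 19:48 UTC ≤ query < 2023-07-03 02:10 UTC
19·60 + 48 - 720 = 468 min
468 = 0·1440 + 468; 468 = 7·60 + 48 → 07:48, same day
→ 2023-02-23 07:48 QCF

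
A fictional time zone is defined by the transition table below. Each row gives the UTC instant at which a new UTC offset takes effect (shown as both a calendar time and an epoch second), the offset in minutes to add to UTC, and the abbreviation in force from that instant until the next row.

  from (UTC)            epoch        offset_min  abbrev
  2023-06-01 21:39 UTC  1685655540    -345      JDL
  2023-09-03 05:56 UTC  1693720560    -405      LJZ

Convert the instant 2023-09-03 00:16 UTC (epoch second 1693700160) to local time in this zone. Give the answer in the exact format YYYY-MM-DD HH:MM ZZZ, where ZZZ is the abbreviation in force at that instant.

2023-09-02 18:31 JDL

Query: 2023-09-03 00:16 UTC
Rule 1/2 (JDL, -05:45): 2023-06-01 21:39 UTC ≤ query < 2023-09-03 05:56 UTC
0·60 + 16 - 345 = -329 min
-329 = -1·1440 + 1111; 1111 = 18·60 + 31 → 18:31, 2023-09-03 - 1 day = 2023-09-02
→ 2023-09-02 18:31 JDL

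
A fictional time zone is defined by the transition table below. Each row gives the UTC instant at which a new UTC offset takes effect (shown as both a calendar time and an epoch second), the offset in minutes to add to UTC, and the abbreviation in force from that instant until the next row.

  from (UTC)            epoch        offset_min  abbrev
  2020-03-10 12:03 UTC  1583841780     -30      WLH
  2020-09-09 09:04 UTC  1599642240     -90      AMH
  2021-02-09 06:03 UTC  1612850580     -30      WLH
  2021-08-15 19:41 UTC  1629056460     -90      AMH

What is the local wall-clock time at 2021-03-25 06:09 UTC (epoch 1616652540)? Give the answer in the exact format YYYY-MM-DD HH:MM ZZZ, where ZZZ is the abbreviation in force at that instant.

2021-03-25 05:39 WLH

Query: 2021-03-25 06:09 UTC
Rule 3/4 (WLH, -00:30): 2021-02-09 06:03 UTC ≤ query < 2021-08-15 19:41 UTC
6·60 + 9 - 30 = 339 min
339 = 0·1440 + 339; 339 = 5·60 + 39 → 05:39, same day
→ 2021-03-25 05:39 WLH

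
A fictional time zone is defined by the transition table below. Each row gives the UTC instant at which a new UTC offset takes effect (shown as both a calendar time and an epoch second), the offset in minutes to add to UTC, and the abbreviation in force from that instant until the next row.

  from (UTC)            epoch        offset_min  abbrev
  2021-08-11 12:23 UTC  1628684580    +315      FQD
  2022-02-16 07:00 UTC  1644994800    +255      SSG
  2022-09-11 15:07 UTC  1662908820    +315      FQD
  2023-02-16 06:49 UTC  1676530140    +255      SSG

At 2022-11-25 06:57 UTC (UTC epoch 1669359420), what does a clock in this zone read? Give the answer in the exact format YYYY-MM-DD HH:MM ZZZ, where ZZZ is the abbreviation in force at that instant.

2022-11-25 12:12 FQD

Query: 2022-11-25 06:57 UTC
Rule 3/4 (FQD, +05:15): 2022-09-11 15:07 UTC ≤ query < 2023-02-16 06:49 UTC
6·60 + 57 + 315 = 732 min
732 = 0·1440 + 732; 732 = 12·60 + 12 → 12:12, same day
→ 2022-11-25 12:12 FQD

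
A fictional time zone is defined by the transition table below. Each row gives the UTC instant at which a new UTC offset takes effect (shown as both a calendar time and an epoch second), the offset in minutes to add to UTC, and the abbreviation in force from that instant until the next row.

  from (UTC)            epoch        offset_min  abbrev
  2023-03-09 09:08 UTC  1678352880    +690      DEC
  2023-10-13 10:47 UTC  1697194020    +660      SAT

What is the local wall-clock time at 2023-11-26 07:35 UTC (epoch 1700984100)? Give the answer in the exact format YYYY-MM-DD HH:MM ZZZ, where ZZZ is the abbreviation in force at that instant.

2023-11-26 18:35 SAT

Query: 2023-11-26 07:35 UTC
Rule 2/2 (SAT, +11:00): 2023-10-13 10:47 UTC ≤ query < +∞
7·60 + 35 + 660 = 1115 min
1115 = 0·1440 + 1115; 1115 = 18·60 + 35 → 18:35, same day
→ 2023-11-26 18:35 SAT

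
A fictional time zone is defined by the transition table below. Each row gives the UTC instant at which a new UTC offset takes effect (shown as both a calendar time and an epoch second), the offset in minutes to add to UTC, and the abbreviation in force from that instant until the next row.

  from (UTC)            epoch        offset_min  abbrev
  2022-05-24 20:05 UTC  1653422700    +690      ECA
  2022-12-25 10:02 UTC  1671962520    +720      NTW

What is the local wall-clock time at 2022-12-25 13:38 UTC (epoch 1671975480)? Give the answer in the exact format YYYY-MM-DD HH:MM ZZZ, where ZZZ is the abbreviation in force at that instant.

2022-12-26 01:38 NTW

Query: 2022-12-25 13:38 UTC
Rule 2/2 (NTW, +12:00): 2022-12-25 10:02 UTC ≤ query < +∞
13·60 + 38 + 720 = 1538 min
1538 = 1·1440 + 98; 98 = 1·60 + 38 → 01:38, 2022-12-25 + 1 day = 2022-12-26
→ 2022-12-26 01:38 NTW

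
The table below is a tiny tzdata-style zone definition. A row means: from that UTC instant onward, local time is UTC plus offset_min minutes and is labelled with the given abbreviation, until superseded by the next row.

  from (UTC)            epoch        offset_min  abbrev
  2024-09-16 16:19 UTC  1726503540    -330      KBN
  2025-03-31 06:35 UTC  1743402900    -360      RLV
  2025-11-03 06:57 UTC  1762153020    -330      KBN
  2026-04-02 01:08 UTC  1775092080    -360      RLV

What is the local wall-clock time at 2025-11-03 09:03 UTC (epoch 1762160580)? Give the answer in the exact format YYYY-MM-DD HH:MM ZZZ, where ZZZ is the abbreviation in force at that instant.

2025-11-03 03:33 KBN

Query: 2025-11-03 09:03 UTC
Rule 3/4 (KBN, -05:30): 2025-11-03 06:57 UTC ≤ query < 2026-04-02 01:08 UTC
9·60 + 3 - 330 = 213 min
213 = 0·1440 + 213; 213 = 3·60 + 33 → 03:33, same day
→ 2025-11-03 03:33 KBN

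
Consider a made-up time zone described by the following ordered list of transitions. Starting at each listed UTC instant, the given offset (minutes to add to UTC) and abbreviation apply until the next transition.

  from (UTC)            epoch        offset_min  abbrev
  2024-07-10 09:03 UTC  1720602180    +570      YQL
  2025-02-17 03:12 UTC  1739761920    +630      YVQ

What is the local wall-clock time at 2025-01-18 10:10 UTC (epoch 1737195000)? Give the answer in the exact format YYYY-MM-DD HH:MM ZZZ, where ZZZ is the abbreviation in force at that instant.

Query: 2025-01-18 10:10 UTC
Rule 1/2 (YQL, +09:30): 2024-07-10 09:03 UTC ≤ query < 2025-02-17 03:12 UTC
10·60 + 10 + 570 = 1180 min
1180 = 0·1440 + 1180; 1180 = 19·60 + 40 → 19:40, same day
→ 2025-01-18 19:40 YQL

2025-01-18 19:40 YQL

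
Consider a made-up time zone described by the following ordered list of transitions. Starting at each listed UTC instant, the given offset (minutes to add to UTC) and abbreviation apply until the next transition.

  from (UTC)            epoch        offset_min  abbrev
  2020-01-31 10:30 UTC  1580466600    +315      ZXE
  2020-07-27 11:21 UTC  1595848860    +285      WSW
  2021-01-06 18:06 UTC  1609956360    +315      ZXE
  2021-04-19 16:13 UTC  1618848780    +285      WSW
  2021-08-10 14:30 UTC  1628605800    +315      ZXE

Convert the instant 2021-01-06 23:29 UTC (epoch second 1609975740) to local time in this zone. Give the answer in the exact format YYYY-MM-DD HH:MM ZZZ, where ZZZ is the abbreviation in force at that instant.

Query: 2021-01-06 23:29 UTC
Rule 3/5 (ZXE, +05:15): 2021-01-06 18:06 UTC ≤ query < 2021-04-19 16:13 UTC
23·60 + 29 + 315 = 1724 min
1724 = 1·1440 + 284; 284 = 4·60 + 44 → 04:44, 2021-01-06 + 1 day = 2021-01-07
→ 2021-01-07 04:44 ZXE

2021-01-07 04:44 ZXE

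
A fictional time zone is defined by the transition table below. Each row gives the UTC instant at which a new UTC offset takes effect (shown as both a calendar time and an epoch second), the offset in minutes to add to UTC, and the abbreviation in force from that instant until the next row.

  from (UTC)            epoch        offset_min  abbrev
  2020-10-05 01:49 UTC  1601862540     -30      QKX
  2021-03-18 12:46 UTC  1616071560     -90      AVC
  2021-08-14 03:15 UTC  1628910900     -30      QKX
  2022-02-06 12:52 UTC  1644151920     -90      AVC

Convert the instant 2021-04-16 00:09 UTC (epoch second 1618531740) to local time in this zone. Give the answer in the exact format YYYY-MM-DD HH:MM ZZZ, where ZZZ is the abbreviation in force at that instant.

Query: 2021-04-16 00:09 UTC
Rule 2/4 (AVC, -01:30): 2021-03-18 12:46 UTC ≤ query < 2021-08-14 03:15 UTC
0·60 + 9 - 90 = -81 min
-81 = -1·1440 + 1359; 1359 = 22·60 + 39 → 22:39, 2021-04-16 - 1 day = 2021-04-15
→ 2021-04-15 22:39 AVC

2021-04-15 22:39 AVC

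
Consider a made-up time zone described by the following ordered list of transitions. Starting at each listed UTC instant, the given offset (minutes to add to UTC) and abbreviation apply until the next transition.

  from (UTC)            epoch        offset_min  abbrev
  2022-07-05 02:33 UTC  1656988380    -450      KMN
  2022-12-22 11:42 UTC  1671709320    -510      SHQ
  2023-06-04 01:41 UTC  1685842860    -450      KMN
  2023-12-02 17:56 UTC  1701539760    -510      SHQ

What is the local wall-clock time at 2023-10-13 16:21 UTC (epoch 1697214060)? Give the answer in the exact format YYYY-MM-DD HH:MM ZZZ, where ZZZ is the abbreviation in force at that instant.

2023-10-13 08:51 KMN

Query: 2023-10-13 16:21 UTC
Rule 3/4 (KMN, -07:30): 2023-06-04 01:41 UTC ≤ query < 2023-12-02 17:56 UTC
16·60 + 21 - 450 = 531 min
531 = 0·1440 + 531; 531 = 8·60 + 51 → 08:51, same day
→ 2023-10-13 08:51 KMN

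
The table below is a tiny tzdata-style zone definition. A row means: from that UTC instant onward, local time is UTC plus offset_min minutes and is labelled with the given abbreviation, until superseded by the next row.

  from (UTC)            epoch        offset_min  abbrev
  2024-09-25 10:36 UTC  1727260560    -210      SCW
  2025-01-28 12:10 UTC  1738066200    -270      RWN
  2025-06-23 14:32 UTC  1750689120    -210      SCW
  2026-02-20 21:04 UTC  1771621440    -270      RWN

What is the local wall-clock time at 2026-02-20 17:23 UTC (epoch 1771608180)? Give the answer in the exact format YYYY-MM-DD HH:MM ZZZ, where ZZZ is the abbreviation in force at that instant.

2026-02-20 13:53 SCW

Query: 2026-02-20 17:23 UTC
Rule 3/4 (SCW, -03:30): 2025-06-23 14:32 UTC ≤ query < 2026-02-20 21:04 UTC
17·60 + 23 - 210 = 833 min
833 = 0·1440 + 833; 833 = 13·60 + 53 → 13:53, same day
→ 2026-02-20 13:53 SCW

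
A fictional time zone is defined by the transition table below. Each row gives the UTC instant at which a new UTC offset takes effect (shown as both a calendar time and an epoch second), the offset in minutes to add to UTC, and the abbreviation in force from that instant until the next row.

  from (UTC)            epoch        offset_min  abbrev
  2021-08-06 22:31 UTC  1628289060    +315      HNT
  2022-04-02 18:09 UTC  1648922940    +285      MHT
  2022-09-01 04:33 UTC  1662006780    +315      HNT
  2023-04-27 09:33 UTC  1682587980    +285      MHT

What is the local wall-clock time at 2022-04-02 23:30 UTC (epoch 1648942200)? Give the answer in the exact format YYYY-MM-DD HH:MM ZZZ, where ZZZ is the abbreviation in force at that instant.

Query: 2022-04-02 23:30 UTC
Rule 2/4 (MHT, +04:45): 2022-04-02 18:09 UTC ≤ query < 2022-09-01 04:33 UTC
23·60 + 30 + 285 = 1695 min
1695 = 1·1440 + 255; 255 = 4·60 + 15 → 04:15, 2022-04-02 + 1 day = 2022-04-03
→ 2022-04-03 04:15 MHT

2022-04-03 04:15 MHT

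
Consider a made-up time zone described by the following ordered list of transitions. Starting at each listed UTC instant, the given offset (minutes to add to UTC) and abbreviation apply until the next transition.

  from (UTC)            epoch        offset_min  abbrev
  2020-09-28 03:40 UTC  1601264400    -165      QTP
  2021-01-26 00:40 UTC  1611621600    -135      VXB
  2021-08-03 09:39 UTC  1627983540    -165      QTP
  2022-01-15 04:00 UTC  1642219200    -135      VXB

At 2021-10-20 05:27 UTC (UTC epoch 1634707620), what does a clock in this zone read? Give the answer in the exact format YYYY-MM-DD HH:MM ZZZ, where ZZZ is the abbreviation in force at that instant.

Query: 2021-10-20 05:27 UTC
Rule 3/4 (QTP, -02:45): 2021-08-03 09:39 UTC ≤ query < 2022-01-15 04:00 UTC
5·60 + 27 - 165 = 162 min
162 = 0·1440 + 162; 162 = 2·60 + 42 → 02:42, same day
→ 2021-10-20 02:42 QTP

2021-10-20 02:42 QTP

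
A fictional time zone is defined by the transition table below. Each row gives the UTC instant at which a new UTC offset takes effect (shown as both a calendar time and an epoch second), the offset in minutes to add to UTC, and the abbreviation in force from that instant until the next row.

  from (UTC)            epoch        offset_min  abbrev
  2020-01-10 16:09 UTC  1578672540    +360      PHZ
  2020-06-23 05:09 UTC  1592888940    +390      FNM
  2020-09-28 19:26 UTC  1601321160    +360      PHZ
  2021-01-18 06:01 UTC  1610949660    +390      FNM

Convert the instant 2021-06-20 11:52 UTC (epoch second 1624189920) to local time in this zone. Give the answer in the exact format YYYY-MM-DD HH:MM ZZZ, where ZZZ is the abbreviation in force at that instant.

Query: 2021-06-20 11:52 UTC
Rule 4/4 (FNM, +06:30): 2021-01-18 06:01 UTC ≤ query < +∞
11·60 + 52 + 390 = 1102 min
1102 = 0·1440 + 1102; 1102 = 18·60 + 22 → 18:22, same day
→ 2021-06-20 18:22 FNM

2021-06-20 18:22 FNM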